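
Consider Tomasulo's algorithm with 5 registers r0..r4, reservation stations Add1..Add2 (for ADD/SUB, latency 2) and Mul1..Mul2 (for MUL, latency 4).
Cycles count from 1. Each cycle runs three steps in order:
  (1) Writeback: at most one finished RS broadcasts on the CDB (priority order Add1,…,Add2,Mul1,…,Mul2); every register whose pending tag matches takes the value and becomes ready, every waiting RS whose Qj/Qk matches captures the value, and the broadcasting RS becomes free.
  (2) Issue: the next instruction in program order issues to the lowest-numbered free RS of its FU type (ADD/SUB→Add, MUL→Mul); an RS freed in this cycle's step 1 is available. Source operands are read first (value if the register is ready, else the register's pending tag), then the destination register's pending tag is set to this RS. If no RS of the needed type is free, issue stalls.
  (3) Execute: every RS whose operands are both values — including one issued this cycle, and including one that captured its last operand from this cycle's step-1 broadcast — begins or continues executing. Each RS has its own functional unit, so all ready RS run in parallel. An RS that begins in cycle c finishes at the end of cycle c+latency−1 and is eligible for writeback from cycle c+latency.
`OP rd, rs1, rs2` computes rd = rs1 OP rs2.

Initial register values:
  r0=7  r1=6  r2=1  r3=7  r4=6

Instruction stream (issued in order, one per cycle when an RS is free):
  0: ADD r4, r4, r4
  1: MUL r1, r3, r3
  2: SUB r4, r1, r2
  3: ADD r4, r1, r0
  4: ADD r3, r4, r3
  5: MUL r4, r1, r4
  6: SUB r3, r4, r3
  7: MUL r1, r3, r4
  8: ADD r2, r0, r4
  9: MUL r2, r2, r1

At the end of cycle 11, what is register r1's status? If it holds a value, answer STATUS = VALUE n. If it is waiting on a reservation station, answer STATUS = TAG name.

STATUS = TAG Mul2

c1: issue ADD r4<-Add1 | r0:7,r1:6,r2:1,r3:7,r4:Add1
c2: issue MUL r1<-Mul1 | r0:7,r1:Mul1,r2:1,r3:7,r4:Add1
c3: CDB Add1=12; issue SUB r4<-Add1 | r0:7,r1:Mul1,r2:1,r3:7,r4:Add1
c4: issue ADD r4<-Add2 | r0:7,r1:Mul1,r2:1,r3:7,r4:Add2
c5: stall | r0:7,r1:Mul1,r2:1,r3:7,r4:Add2
c6: CDB Mul1=49; stall | r0:7,r1:49,r2:1,r3:7,r4:Add2
c7: stall | r0:7,r1:49,r2:1,r3:7,r4:Add2
c8: CDB Add1=48; issue ADD r3<-Add1 | r0:7,r1:49,r2:1,r3:Add1,r4:Add2
c9: CDB Add2=56; issue MUL r4<-Mul1 | r0:7,r1:49,r2:1,r3:Add1,r4:Mul1
c10: issue SUB r3<-Add2 | r0:7,r1:49,r2:1,r3:Add2,r4:Mul1
c11: CDB Add1=63; issue MUL r1<-Mul2 | r0:7,r1:Mul2,r2:1,r3:Add2,r4:Mul1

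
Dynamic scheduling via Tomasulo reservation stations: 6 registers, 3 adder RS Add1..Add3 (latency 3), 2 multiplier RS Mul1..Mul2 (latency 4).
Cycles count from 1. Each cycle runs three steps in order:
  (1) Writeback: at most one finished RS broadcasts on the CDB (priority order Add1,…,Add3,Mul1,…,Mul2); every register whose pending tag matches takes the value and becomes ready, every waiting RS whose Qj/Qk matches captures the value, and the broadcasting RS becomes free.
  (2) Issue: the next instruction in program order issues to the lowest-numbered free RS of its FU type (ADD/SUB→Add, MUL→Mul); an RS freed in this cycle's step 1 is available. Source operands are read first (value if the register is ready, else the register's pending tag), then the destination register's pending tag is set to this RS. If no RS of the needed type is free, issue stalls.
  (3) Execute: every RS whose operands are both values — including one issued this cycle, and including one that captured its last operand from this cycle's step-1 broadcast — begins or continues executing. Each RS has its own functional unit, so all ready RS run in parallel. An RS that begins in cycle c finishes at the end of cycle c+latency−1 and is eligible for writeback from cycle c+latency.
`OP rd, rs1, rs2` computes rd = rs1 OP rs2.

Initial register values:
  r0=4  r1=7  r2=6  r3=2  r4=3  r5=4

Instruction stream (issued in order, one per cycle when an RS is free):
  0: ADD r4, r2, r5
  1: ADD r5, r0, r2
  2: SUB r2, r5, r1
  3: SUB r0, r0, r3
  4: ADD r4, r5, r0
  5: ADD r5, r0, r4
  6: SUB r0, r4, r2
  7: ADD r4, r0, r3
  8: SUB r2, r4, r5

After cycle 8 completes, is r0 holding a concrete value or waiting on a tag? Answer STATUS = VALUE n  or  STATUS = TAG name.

STATUS = TAG Add3

  c1: issue ADD r4<-Add1  regs: r0:4,r1:7,r2:6,r3:2,r4:Add1,r5:4
  c2: issue ADD r5<-Add2  regs: r0:4,r1:7,r2:6,r3:2,r4:Add1,r5:Add2
  c3: issue SUB r2<-Add3  regs: r0:4,r1:7,r2:Add3,r3:2,r4:Add1,r5:Add2
  c4: CDB Add1=10; issue SUB r0<-Add1  regs: r0:Add1,r1:7,r2:Add3,r3:2,r4:10,r5:Add2
  c5: CDB Add2=10; issue ADD r4<-Add2  regs: r0:Add1,r1:7,r2:Add3,r3:2,r4:Add2,r5:10
  c6: stall  regs: r0:Add1,r1:7,r2:Add3,r3:2,r4:Add2,r5:10
  c7: CDB Add1=2; issue ADD r5<-Add1  regs: r0:2,r1:7,r2:Add3,r3:2,r4:Add2,r5:Add1
  c8: CDB Add3=3; issue SUB r0<-Add3  regs: r0:Add3,r1:7,r2:3,r3:2,r4:Add2,r5:Add1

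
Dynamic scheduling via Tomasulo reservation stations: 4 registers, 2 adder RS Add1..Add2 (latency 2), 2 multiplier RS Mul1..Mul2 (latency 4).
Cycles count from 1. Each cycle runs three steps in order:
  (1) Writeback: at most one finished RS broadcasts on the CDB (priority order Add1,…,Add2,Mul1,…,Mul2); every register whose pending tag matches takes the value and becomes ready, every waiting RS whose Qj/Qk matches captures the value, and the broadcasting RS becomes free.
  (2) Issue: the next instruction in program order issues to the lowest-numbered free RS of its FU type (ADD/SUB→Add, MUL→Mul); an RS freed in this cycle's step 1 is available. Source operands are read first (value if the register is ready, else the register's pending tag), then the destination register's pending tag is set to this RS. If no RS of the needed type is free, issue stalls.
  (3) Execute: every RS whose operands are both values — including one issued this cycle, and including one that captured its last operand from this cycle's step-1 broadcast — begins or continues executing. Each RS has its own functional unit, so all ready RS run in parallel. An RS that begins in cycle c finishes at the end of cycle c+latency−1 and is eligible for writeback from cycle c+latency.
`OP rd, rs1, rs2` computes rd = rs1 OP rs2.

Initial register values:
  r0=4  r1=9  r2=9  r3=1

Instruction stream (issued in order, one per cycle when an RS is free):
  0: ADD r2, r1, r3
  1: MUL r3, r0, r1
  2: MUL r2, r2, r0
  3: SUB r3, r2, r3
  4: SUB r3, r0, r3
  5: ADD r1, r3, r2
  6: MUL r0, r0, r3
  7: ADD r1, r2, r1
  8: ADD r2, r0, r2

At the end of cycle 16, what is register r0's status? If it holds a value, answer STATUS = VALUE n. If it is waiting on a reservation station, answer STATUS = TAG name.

c1: issue ADD r2<-Add1 | r0:4,r1:9,r2:Add1,r3:1
c2: issue MUL r3<-Mul1 | r0:4,r1:9,r2:Add1,r3:Mul1
c3: CDB Add1=10; issue MUL r2<-Mul2 | r0:4,r1:9,r2:Mul2,r3:Mul1
c4: issue SUB r3<-Add1 | r0:4,r1:9,r2:Mul2,r3:Add1
c5: issue SUB r3<-Add2 | r0:4,r1:9,r2:Mul2,r3:Add2
c6: CDB Mul1=36; stall | r0:4,r1:9,r2:Mul2,r3:Add2
c7: CDB Mul2=40; stall | r0:4,r1:9,r2:40,r3:Add2
c8: stall | r0:4,r1:9,r2:40,r3:Add2
c9: CDB Add1=4; issue ADD r1<-Add1 | r0:4,r1:Add1,r2:40,r3:Add2
c10: issue MUL r0<-Mul1 | r0:Mul1,r1:Add1,r2:40,r3:Add2
c11: CDB Add2=0; issue ADD r1<-Add2 | r0:Mul1,r1:Add2,r2:40,r3:0
c12: stall | r0:Mul1,r1:Add2,r2:40,r3:0
c13: CDB Add1=40; issue ADD r2<-Add1 | r0:Mul1,r1:Add2,r2:Add1,r3:0
c14: - | r0:Mul1,r1:Add2,r2:Add1,r3:0
c15: CDB Add2=80 | r0:Mul1,r1:80,r2:Add1,r3:0
c16: CDB Mul1=0 | r0:0,r1:80,r2:Add1,r3:0

STATUS = VALUE 0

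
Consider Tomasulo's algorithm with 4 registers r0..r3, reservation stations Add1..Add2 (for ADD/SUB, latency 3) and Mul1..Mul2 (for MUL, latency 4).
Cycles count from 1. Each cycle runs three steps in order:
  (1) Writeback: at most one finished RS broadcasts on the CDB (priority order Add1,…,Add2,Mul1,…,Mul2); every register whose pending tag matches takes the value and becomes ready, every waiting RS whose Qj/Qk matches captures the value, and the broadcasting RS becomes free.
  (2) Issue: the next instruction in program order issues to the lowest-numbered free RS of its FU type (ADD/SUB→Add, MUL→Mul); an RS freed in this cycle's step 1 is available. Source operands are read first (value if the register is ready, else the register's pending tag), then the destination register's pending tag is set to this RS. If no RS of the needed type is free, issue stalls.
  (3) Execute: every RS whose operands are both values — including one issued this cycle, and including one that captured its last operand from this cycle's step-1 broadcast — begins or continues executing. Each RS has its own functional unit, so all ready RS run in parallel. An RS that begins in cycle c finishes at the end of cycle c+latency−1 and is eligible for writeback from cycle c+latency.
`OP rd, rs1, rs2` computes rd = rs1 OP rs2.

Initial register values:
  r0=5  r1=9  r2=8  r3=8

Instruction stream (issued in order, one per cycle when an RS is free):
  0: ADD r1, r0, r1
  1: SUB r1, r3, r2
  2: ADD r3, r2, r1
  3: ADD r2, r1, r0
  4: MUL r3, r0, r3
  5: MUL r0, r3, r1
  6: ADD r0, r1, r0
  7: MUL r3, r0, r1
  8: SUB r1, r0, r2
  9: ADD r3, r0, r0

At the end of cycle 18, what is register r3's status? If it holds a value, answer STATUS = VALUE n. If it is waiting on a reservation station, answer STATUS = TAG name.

  c1: issue ADD r1<-Add1  regs: r0:5,r1:Add1,r2:8,r3:8
  c2: issue SUB r1<-Add2  regs: r0:5,r1:Add2,r2:8,r3:8
  c3: stall  regs: r0:5,r1:Add2,r2:8,r3:8
  c4: CDB Add1=14; issue ADD r3<-Add1  regs: r0:5,r1:Add2,r2:8,r3:Add1
  c5: CDB Add2=0; issue ADD r2<-Add2  regs: r0:5,r1:0,r2:Add2,r3:Add1
  c6: issue MUL r3<-Mul1  regs: r0:5,r1:0,r2:Add2,r3:Mul1
  c7: issue MUL r0<-Mul2  regs: r0:Mul2,r1:0,r2:Add2,r3:Mul1
  c8: CDB Add1=8; issue ADD r0<-Add1  regs: r0:Add1,r1:0,r2:Add2,r3:Mul1
  c9: CDB Add2=5; stall  regs: r0:Add1,r1:0,r2:5,r3:Mul1
  c10: stall  regs: r0:Add1,r1:0,r2:5,r3:Mul1
  c11: stall  regs: r0:Add1,r1:0,r2:5,r3:Mul1
  c12: CDB Mul1=40; issue MUL r3<-Mul1  regs: r0:Add1,r1:0,r2:5,r3:Mul1
  c13: issue SUB r1<-Add2  regs: r0:Add1,r1:Add2,r2:5,r3:Mul1
  c14: stall  regs: r0:Add1,r1:Add2,r2:5,r3:Mul1
  c15: stall  regs: r0:Add1,r1:Add2,r2:5,r3:Mul1
  c16: CDB Mul2=0; stall  regs: r0:Add1,r1:Add2,r2:5,r3:Mul1
  c17: stall  regs: r0:Add1,r1:Add2,r2:5,r3:Mul1
  c18: stall  regs: r0:Add1,r1:Add2,r2:5,r3:Mul1

STATUS = TAG Mul1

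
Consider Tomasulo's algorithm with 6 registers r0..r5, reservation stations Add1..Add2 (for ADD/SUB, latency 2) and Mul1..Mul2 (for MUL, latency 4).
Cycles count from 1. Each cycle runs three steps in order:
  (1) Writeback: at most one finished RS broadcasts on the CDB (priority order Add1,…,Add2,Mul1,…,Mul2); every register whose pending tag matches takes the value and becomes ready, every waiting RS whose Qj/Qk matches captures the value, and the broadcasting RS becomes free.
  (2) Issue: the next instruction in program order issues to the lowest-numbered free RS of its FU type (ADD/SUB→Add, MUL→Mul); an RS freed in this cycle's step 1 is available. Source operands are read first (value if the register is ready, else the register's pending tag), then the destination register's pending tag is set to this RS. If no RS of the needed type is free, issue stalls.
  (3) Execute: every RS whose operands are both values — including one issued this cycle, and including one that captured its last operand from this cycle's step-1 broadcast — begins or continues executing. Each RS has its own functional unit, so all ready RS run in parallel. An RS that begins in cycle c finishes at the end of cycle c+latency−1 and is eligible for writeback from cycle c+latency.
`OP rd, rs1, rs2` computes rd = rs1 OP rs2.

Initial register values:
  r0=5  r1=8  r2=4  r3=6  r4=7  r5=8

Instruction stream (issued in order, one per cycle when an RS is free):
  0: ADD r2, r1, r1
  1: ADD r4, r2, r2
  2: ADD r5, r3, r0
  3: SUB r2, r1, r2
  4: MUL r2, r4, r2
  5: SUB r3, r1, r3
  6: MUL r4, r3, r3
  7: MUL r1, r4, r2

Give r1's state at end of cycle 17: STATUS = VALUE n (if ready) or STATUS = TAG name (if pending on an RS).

cycle 1: issue ADD r2<-Add1 // r0:5,r1:8,r2:Add1,r3:6,r4:7,r5:8
cycle 2: issue ADD r4<-Add2 // r0:5,r1:8,r2:Add1,r3:6,r4:Add2,r5:8
cycle 3: CDB Add1=16; issue ADD r5<-Add1 // r0:5,r1:8,r2:16,r3:6,r4:Add2,r5:Add1
cycle 4: stall // r0:5,r1:8,r2:16,r3:6,r4:Add2,r5:Add1
cycle 5: CDB Add1=11; issue SUB r2<-Add1 // r0:5,r1:8,r2:Add1,r3:6,r4:Add2,r5:11
cycle 6: CDB Add2=32; issue MUL r2<-Mul1 // r0:5,r1:8,r2:Mul1,r3:6,r4:32,r5:11
cycle 7: CDB Add1=-8; issue SUB r3<-Add1 // r0:5,r1:8,r2:Mul1,r3:Add1,r4:32,r5:11
cycle 8: issue MUL r4<-Mul2 // r0:5,r1:8,r2:Mul1,r3:Add1,r4:Mul2,r5:11
cycle 9: CDB Add1=2; stall // r0:5,r1:8,r2:Mul1,r3:2,r4:Mul2,r5:11
cycle 10: stall // r0:5,r1:8,r2:Mul1,r3:2,r4:Mul2,r5:11
cycle 11: CDB Mul1=-256; issue MUL r1<-Mul1 // r0:5,r1:Mul1,r2:-256,r3:2,r4:Mul2,r5:11
cycle 12: - // r0:5,r1:Mul1,r2:-256,r3:2,r4:Mul2,r5:11
cycle 13: CDB Mul2=4 // r0:5,r1:Mul1,r2:-256,r3:2,r4:4,r5:11
cycle 14: - // r0:5,r1:Mul1,r2:-256,r3:2,r4:4,r5:11
cycle 15: - // r0:5,r1:Mul1,r2:-256,r3:2,r4:4,r5:11
cycle 16: - // r0:5,r1:Mul1,r2:-256,r3:2,r4:4,r5:11
cycle 17: CDB Mul1=-1024 // r0:5,r1:-1024,r2:-256,r3:2,r4:4,r5:11

STATUS = VALUE -1024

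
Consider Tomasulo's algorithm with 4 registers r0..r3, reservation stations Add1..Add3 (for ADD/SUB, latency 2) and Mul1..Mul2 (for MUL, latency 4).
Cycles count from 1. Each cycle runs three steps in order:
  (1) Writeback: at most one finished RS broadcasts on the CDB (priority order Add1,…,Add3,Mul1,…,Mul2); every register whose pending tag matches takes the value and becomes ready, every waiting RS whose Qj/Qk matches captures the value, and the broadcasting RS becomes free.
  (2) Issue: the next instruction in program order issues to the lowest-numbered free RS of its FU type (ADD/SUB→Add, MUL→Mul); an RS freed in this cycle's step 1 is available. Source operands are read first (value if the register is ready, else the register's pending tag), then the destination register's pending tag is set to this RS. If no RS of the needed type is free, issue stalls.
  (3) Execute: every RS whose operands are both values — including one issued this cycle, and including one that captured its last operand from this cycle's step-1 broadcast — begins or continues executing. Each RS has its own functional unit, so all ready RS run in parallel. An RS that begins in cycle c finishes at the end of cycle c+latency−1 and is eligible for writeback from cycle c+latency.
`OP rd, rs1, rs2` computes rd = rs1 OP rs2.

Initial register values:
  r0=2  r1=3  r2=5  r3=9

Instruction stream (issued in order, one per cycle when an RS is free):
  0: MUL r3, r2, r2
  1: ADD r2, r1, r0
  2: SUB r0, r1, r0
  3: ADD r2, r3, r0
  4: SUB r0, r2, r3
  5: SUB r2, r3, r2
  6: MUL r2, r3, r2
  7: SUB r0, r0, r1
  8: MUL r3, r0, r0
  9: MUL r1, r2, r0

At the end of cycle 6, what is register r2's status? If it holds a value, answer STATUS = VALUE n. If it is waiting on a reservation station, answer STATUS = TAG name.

STATUS = TAG Add3

c1: issue MUL r3<-Mul1 | r0:2,r1:3,r2:5,r3:Mul1
c2: issue ADD r2<-Add1 | r0:2,r1:3,r2:Add1,r3:Mul1
c3: issue SUB r0<-Add2 | r0:Add2,r1:3,r2:Add1,r3:Mul1
c4: CDB Add1=5; issue ADD r2<-Add1 | r0:Add2,r1:3,r2:Add1,r3:Mul1
c5: CDB Add2=1; issue SUB r0<-Add2 | r0:Add2,r1:3,r2:Add1,r3:Mul1
c6: CDB Mul1=25; issue SUB r2<-Add3 | r0:Add2,r1:3,r2:Add3,r3:25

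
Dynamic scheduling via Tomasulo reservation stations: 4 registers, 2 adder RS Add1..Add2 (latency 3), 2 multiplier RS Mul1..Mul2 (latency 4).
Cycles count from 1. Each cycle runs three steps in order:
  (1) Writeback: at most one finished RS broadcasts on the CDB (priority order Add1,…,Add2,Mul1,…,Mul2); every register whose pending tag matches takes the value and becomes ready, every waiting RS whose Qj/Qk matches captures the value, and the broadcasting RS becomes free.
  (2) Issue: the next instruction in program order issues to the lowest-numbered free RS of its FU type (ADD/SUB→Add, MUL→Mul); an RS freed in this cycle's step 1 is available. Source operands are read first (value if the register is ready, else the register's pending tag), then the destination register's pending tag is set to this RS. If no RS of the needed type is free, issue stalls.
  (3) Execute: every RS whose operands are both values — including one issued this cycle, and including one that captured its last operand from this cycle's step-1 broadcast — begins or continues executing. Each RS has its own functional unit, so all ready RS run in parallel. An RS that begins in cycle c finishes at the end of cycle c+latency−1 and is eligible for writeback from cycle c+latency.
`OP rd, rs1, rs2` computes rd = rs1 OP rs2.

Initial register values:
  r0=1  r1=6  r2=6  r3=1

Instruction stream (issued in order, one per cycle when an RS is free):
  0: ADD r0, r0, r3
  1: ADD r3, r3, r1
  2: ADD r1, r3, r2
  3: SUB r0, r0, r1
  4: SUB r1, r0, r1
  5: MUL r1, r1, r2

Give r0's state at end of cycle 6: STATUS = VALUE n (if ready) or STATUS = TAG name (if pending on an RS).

c1: issue ADD r0<-Add1 | r0:Add1,r1:6,r2:6,r3:1
c2: issue ADD r3<-Add2 | r0:Add1,r1:6,r2:6,r3:Add2
c3: stall | r0:Add1,r1:6,r2:6,r3:Add2
c4: CDB Add1=2; issue ADD r1<-Add1 | r0:2,r1:Add1,r2:6,r3:Add2
c5: CDB Add2=7; issue SUB r0<-Add2 | r0:Add2,r1:Add1,r2:6,r3:7
c6: stall | r0:Add2,r1:Add1,r2:6,r3:7

STATUS = TAG Add2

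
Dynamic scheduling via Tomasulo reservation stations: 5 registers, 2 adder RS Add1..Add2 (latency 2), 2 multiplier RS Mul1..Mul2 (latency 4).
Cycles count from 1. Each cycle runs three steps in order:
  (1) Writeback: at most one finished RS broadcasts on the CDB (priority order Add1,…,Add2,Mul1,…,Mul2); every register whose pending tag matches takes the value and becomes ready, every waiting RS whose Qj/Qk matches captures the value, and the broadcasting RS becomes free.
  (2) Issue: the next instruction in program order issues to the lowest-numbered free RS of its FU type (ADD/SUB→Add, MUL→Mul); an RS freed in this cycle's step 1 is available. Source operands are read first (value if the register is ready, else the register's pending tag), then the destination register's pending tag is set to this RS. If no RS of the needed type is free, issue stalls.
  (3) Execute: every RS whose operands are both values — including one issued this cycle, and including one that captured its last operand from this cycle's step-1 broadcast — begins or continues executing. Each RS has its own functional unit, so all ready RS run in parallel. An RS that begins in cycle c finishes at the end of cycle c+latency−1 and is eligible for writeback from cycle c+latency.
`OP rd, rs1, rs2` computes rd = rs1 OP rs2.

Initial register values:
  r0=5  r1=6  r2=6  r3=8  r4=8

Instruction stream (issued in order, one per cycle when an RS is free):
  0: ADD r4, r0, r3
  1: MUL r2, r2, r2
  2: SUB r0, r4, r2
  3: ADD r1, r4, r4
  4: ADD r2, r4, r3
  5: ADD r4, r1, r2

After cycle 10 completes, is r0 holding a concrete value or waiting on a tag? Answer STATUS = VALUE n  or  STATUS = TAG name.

STATUS = VALUE -23

cycle 1: issue ADD r4<-Add1 // r0:5,r1:6,r2:6,r3:8,r4:Add1
cycle 2: issue MUL r2<-Mul1 // r0:5,r1:6,r2:Mul1,r3:8,r4:Add1
cycle 3: CDB Add1=13; issue SUB r0<-Add1 // r0:Add1,r1:6,r2:Mul1,r3:8,r4:13
cycle 4: issue ADD r1<-Add2 // r0:Add1,r1:Add2,r2:Mul1,r3:8,r4:13
cycle 5: stall // r0:Add1,r1:Add2,r2:Mul1,r3:8,r4:13
cycle 6: CDB Add2=26; issue ADD r2<-Add2 // r0:Add1,r1:26,r2:Add2,r3:8,r4:13
cycle 7: CDB Mul1=36; stall // r0:Add1,r1:26,r2:Add2,r3:8,r4:13
cycle 8: CDB Add2=21; issue ADD r4<-Add2 // r0:Add1,r1:26,r2:21,r3:8,r4:Add2
cycle 9: CDB Add1=-23 // r0:-23,r1:26,r2:21,r3:8,r4:Add2
cycle 10: CDB Add2=47 // r0:-23,r1:26,r2:21,r3:8,r4:47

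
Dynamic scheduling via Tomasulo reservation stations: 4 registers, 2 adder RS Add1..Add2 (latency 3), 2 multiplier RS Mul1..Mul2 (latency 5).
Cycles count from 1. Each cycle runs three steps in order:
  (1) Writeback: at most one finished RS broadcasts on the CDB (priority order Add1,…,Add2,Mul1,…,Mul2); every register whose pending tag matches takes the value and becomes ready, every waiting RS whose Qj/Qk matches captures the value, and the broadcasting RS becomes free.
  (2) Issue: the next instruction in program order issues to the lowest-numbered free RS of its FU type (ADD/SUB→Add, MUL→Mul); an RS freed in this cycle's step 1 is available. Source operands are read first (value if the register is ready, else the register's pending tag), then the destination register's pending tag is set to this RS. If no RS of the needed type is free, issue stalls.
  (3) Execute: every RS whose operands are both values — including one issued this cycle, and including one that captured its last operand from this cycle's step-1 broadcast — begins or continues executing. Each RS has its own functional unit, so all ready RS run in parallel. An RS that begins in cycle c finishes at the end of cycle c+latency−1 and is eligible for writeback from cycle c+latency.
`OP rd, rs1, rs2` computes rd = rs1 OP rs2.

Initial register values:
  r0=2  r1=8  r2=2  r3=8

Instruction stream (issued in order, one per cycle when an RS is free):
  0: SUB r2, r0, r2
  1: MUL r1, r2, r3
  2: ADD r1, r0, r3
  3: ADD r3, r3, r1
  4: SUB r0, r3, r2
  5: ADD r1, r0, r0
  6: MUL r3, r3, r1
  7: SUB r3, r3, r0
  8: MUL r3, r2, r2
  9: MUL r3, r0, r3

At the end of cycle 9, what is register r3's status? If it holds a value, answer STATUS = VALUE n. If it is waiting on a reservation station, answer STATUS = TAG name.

c1: issue SUB r2<-Add1 | r0:2,r1:8,r2:Add1,r3:8
c2: issue MUL r1<-Mul1 | r0:2,r1:Mul1,r2:Add1,r3:8
c3: issue ADD r1<-Add2 | r0:2,r1:Add2,r2:Add1,r3:8
c4: CDB Add1=0; issue ADD r3<-Add1 | r0:2,r1:Add2,r2:0,r3:Add1
c5: stall | r0:2,r1:Add2,r2:0,r3:Add1
c6: CDB Add2=10; issue SUB r0<-Add2 | r0:Add2,r1:10,r2:0,r3:Add1
c7: stall | r0:Add2,r1:10,r2:0,r3:Add1
c8: stall | r0:Add2,r1:10,r2:0,r3:Add1
c9: CDB Add1=18; issue ADD r1<-Add1 | r0:Add2,r1:Add1,r2:0,r3:18

STATUS = VALUE 18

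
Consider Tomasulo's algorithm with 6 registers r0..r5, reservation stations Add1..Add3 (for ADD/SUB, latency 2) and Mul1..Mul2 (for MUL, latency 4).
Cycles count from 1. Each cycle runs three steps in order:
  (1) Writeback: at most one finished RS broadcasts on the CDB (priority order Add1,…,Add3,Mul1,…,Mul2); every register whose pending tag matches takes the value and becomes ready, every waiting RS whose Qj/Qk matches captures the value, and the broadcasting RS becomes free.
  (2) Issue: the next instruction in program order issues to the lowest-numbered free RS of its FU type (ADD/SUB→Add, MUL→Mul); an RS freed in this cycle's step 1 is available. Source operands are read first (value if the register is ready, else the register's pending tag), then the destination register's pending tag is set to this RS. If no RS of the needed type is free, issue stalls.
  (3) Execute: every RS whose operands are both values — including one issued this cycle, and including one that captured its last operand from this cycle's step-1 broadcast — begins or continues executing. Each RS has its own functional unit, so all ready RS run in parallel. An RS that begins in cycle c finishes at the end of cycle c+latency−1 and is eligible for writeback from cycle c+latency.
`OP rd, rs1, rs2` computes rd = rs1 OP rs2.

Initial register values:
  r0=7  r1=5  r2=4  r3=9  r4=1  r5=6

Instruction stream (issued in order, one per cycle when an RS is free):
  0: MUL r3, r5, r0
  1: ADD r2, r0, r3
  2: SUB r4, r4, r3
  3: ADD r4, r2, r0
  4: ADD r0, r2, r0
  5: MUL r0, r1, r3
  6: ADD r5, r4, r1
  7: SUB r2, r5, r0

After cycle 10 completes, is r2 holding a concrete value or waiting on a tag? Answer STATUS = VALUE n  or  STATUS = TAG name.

cycle 1: issue MUL r3<-Mul1 // r0:7,r1:5,r2:4,r3:Mul1,r4:1,r5:6
cycle 2: issue ADD r2<-Add1 // r0:7,r1:5,r2:Add1,r3:Mul1,r4:1,r5:6
cycle 3: issue SUB r4<-Add2 // r0:7,r1:5,r2:Add1,r3:Mul1,r4:Add2,r5:6
cycle 4: issue ADD r4<-Add3 // r0:7,r1:5,r2:Add1,r3:Mul1,r4:Add3,r5:6
cycle 5: CDB Mul1=42; stall // r0:7,r1:5,r2:Add1,r3:42,r4:Add3,r5:6
cycle 6: stall // r0:7,r1:5,r2:Add1,r3:42,r4:Add3,r5:6
cycle 7: CDB Add1=49; issue ADD r0<-Add1 // r0:Add1,r1:5,r2:49,r3:42,r4:Add3,r5:6
cycle 8: CDB Add2=-41; issue MUL r0<-Mul1 // r0:Mul1,r1:5,r2:49,r3:42,r4:Add3,r5:6
cycle 9: CDB Add1=56; issue ADD r5<-Add1 // r0:Mul1,r1:5,r2:49,r3:42,r4:Add3,r5:Add1
cycle 10: CDB Add3=56; issue SUB r2<-Add2 // r0:Mul1,r1:5,r2:Add2,r3:42,r4:56,r5:Add1

STATUS = TAG Add2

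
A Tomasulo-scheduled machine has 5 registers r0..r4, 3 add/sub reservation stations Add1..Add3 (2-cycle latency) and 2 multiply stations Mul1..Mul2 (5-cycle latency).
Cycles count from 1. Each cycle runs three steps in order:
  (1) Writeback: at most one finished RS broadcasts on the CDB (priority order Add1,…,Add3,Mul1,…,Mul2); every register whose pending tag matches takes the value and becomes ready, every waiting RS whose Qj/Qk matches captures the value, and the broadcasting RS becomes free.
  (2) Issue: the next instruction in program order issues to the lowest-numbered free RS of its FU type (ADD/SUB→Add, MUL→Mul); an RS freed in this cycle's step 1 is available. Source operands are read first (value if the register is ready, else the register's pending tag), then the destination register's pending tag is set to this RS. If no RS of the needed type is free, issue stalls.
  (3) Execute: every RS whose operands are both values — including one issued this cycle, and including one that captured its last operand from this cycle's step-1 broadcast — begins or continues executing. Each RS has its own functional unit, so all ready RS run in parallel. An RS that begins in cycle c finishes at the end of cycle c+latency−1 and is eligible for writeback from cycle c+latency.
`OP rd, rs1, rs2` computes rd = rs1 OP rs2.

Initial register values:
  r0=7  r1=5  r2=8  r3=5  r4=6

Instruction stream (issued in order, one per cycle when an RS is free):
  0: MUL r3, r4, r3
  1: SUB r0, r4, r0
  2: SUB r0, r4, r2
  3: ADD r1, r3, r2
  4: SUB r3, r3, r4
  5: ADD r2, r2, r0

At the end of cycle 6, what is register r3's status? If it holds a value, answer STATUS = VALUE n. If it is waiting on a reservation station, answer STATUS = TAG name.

STATUS = TAG Add2

c1: issue MUL r3<-Mul1 | r0:7,r1:5,r2:8,r3:Mul1,r4:6
c2: issue SUB r0<-Add1 | r0:Add1,r1:5,r2:8,r3:Mul1,r4:6
c3: issue SUB r0<-Add2 | r0:Add2,r1:5,r2:8,r3:Mul1,r4:6
c4: CDB Add1=-1; issue ADD r1<-Add1 | r0:Add2,r1:Add1,r2:8,r3:Mul1,r4:6
c5: CDB Add2=-2; issue SUB r3<-Add2 | r0:-2,r1:Add1,r2:8,r3:Add2,r4:6
c6: CDB Mul1=30; issue ADD r2<-Add3 | r0:-2,r1:Add1,r2:Add3,r3:Add2,r4:6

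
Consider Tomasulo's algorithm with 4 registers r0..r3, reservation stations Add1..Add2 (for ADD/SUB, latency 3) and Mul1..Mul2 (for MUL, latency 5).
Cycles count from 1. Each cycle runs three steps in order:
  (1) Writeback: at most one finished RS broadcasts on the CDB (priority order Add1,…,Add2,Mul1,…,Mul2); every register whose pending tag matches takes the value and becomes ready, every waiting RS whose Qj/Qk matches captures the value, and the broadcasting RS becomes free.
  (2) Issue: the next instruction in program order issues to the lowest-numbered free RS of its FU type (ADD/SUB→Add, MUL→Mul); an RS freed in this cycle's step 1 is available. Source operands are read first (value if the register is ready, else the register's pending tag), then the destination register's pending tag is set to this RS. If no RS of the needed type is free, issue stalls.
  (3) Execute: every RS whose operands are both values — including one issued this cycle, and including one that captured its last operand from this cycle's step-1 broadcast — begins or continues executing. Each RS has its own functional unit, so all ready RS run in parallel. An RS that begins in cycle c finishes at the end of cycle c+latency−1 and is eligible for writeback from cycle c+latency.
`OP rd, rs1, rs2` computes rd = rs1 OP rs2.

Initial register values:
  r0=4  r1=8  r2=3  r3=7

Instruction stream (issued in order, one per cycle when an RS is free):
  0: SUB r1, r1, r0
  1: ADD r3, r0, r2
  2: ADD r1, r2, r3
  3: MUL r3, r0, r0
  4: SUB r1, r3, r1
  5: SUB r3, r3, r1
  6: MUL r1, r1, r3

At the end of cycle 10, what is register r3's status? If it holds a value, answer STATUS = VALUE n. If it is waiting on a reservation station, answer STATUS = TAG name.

  c1: issue SUB r1<-Add1  regs: r0:4,r1:Add1,r2:3,r3:7
  c2: issue ADD r3<-Add2  regs: r0:4,r1:Add1,r2:3,r3:Add2
  c3: stall  regs: r0:4,r1:Add1,r2:3,r3:Add2
  c4: CDB Add1=4; issue ADD r1<-Add1  regs: r0:4,r1:Add1,r2:3,r3:Add2
  c5: CDB Add2=7; issue MUL r3<-Mul1  regs: r0:4,r1:Add1,r2:3,r3:Mul1
  c6: issue SUB r1<-Add2  regs: r0:4,r1:Add2,r2:3,r3:Mul1
  c7: stall  regs: r0:4,r1:Add2,r2:3,r3:Mul1
  c8: CDB Add1=10; issue SUB r3<-Add1  regs: r0:4,r1:Add2,r2:3,r3:Add1
  c9: issue MUL r1<-Mul2  regs: r0:4,r1:Mul2,r2:3,r3:Add1
  c10: CDB Mul1=16  regs: r0:4,r1:Mul2,r2:3,r3:Add1

STATUS = TAG Add1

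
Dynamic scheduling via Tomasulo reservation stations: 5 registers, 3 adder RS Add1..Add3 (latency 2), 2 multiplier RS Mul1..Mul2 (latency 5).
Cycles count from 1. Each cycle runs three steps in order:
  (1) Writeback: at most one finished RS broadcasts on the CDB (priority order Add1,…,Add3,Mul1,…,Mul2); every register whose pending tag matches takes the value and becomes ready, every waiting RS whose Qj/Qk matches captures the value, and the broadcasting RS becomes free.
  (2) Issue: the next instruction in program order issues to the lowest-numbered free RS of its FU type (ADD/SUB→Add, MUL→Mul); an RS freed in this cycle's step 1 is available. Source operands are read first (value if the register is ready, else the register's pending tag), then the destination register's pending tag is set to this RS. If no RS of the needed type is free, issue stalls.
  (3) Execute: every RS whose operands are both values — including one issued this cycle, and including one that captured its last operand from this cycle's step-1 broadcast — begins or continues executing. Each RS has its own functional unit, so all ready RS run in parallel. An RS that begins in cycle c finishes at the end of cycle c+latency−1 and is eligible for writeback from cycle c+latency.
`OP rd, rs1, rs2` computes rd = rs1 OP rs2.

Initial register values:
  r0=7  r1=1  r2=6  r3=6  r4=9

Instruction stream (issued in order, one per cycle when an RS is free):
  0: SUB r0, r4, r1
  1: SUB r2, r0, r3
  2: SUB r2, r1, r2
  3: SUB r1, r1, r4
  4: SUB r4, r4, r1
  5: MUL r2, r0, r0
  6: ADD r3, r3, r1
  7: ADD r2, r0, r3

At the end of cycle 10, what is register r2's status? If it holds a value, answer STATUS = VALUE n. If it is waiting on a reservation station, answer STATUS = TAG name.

STATUS = TAG Add2

  c1: issue SUB r0<-Add1  regs: r0:Add1,r1:1,r2:6,r3:6,r4:9
  c2: issue SUB r2<-Add2  regs: r0:Add1,r1:1,r2:Add2,r3:6,r4:9
  c3: CDB Add1=8; issue SUB r2<-Add1  regs: r0:8,r1:1,r2:Add1,r3:6,r4:9
  c4: issue SUB r1<-Add3  regs: r0:8,r1:Add3,r2:Add1,r3:6,r4:9
  c5: CDB Add2=2; issue SUB r4<-Add2  regs: r0:8,r1:Add3,r2:Add1,r3:6,r4:Add2
  c6: CDB Add3=-8; issue MUL r2<-Mul1  regs: r0:8,r1:-8,r2:Mul1,r3:6,r4:Add2
  c7: CDB Add1=-1; issue ADD r3<-Add1  regs: r0:8,r1:-8,r2:Mul1,r3:Add1,r4:Add2
  c8: CDB Add2=17; issue ADD r2<-Add2  regs: r0:8,r1:-8,r2:Add2,r3:Add1,r4:17
  c9: CDB Add1=-2  regs: r0:8,r1:-8,r2:Add2,r3:-2,r4:17
  c10: -  regs: r0:8,r1:-8,r2:Add2,r3:-2,r4:17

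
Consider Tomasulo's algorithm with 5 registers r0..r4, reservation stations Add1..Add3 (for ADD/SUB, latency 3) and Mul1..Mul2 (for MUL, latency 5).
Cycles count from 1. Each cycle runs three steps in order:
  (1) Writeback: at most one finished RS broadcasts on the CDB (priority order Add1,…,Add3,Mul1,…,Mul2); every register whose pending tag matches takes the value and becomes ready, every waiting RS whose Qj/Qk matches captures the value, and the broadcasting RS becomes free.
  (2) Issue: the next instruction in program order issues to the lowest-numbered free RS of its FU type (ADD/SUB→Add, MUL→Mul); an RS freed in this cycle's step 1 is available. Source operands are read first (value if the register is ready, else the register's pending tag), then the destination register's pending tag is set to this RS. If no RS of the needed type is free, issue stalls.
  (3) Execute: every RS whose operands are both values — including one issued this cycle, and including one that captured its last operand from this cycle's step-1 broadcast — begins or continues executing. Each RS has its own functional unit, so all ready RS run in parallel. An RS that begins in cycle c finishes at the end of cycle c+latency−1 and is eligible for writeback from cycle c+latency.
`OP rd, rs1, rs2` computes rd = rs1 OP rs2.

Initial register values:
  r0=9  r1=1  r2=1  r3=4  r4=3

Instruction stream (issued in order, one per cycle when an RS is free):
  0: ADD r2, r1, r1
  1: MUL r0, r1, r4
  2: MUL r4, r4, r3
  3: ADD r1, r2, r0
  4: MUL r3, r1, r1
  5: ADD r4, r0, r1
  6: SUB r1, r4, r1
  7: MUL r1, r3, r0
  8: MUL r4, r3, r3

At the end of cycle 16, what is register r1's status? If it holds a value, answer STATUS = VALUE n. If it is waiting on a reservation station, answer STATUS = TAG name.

cycle 1: issue ADD r2<-Add1 // r0:9,r1:1,r2:Add1,r3:4,r4:3
cycle 2: issue MUL r0<-Mul1 // r0:Mul1,r1:1,r2:Add1,r3:4,r4:3
cycle 3: issue MUL r4<-Mul2 // r0:Mul1,r1:1,r2:Add1,r3:4,r4:Mul2
cycle 4: CDB Add1=2; issue ADD r1<-Add1 // r0:Mul1,r1:Add1,r2:2,r3:4,r4:Mul2
cycle 5: stall // r0:Mul1,r1:Add1,r2:2,r3:4,r4:Mul2
cycle 6: stall // r0:Mul1,r1:Add1,r2:2,r3:4,r4:Mul2
cycle 7: CDB Mul1=3; issue MUL r3<-Mul1 // r0:3,r1:Add1,r2:2,r3:Mul1,r4:Mul2
cycle 8: CDB Mul2=12; issue ADD r4<-Add2 // r0:3,r1:Add1,r2:2,r3:Mul1,r4:Add2
cycle 9: issue SUB r1<-Add3 // r0:3,r1:Add3,r2:2,r3:Mul1,r4:Add2
cycle 10: CDB Add1=5; issue MUL r1<-Mul2 // r0:3,r1:Mul2,r2:2,r3:Mul1,r4:Add2
cycle 11: stall // r0:3,r1:Mul2,r2:2,r3:Mul1,r4:Add2
cycle 12: stall // r0:3,r1:Mul2,r2:2,r3:Mul1,r4:Add2
cycle 13: CDB Add2=8; stall // r0:3,r1:Mul2,r2:2,r3:Mul1,r4:8
cycle 14: stall // r0:3,r1:Mul2,r2:2,r3:Mul1,r4:8
cycle 15: CDB Mul1=25; issue MUL r4<-Mul1 // r0:3,r1:Mul2,r2:2,r3:25,r4:Mul1
cycle 16: CDB Add3=3 // r0:3,r1:Mul2,r2:2,r3:25,r4:Mul1

STATUS = TAG Mul2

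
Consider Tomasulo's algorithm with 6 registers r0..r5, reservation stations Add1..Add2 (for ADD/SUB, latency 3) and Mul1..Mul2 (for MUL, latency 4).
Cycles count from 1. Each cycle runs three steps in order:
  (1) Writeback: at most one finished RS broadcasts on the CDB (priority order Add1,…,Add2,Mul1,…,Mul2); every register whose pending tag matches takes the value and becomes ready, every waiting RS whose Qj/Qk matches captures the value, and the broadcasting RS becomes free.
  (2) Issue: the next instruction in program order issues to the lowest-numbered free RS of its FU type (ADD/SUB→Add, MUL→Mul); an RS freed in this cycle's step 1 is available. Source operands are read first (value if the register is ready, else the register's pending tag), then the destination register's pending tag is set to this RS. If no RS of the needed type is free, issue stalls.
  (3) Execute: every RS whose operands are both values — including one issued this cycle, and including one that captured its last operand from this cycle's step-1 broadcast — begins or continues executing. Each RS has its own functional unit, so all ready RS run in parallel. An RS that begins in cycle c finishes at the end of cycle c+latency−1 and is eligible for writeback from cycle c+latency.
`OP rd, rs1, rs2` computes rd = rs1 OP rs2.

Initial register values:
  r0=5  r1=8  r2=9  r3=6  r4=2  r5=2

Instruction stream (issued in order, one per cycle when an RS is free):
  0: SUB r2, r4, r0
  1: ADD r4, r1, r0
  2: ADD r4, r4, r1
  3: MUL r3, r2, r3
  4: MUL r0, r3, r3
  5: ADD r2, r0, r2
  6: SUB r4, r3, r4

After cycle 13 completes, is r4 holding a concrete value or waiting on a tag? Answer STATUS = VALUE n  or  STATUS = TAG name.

c1: issue SUB r2<-Add1 | r0:5,r1:8,r2:Add1,r3:6,r4:2,r5:2
c2: issue ADD r4<-Add2 | r0:5,r1:8,r2:Add1,r3:6,r4:Add2,r5:2
c3: stall | r0:5,r1:8,r2:Add1,r3:6,r4:Add2,r5:2
c4: CDB Add1=-3; issue ADD r4<-Add1 | r0:5,r1:8,r2:-3,r3:6,r4:Add1,r5:2
c5: CDB Add2=13; issue MUL r3<-Mul1 | r0:5,r1:8,r2:-3,r3:Mul1,r4:Add1,r5:2
c6: issue MUL r0<-Mul2 | r0:Mul2,r1:8,r2:-3,r3:Mul1,r4:Add1,r5:2
c7: issue ADD r2<-Add2 | r0:Mul2,r1:8,r2:Add2,r3:Mul1,r4:Add1,r5:2
c8: CDB Add1=21; issue SUB r4<-Add1 | r0:Mul2,r1:8,r2:Add2,r3:Mul1,r4:Add1,r5:2
c9: CDB Mul1=-18 | r0:Mul2,r1:8,r2:Add2,r3:-18,r4:Add1,r5:2
c10: - | r0:Mul2,r1:8,r2:Add2,r3:-18,r4:Add1,r5:2
c11: - | r0:Mul2,r1:8,r2:Add2,r3:-18,r4:Add1,r5:2
c12: CDB Add1=-39 | r0:Mul2,r1:8,r2:Add2,r3:-18,r4:-39,r5:2
c13: CDB Mul2=324 | r0:324,r1:8,r2:Add2,r3:-18,r4:-39,r5:2

STATUS = VALUE -39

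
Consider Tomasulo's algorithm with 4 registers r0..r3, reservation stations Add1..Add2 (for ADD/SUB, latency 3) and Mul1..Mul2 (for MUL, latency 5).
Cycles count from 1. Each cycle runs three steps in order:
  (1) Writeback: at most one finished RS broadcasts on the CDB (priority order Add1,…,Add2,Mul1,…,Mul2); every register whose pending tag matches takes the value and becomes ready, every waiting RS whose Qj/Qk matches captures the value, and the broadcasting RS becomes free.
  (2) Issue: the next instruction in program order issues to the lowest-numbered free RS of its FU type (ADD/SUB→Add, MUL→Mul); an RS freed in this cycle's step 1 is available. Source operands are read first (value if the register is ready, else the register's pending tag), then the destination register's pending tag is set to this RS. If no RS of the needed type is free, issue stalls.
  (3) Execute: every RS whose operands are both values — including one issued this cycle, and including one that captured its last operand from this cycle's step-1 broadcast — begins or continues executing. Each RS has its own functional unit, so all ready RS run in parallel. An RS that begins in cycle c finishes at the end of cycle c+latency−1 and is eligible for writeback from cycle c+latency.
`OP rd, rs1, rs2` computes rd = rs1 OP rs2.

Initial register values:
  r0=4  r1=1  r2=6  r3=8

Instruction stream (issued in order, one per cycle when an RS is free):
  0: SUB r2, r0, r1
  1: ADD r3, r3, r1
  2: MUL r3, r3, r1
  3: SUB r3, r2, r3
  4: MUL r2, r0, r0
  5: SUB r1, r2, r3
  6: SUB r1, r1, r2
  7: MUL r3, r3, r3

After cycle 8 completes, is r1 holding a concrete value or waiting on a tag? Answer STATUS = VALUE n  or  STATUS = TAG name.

cycle 1: issue SUB r2<-Add1 // r0:4,r1:1,r2:Add1,r3:8
cycle 2: issue ADD r3<-Add2 // r0:4,r1:1,r2:Add1,r3:Add2
cycle 3: issue MUL r3<-Mul1 // r0:4,r1:1,r2:Add1,r3:Mul1
cycle 4: CDB Add1=3; issue SUB r3<-Add1 // r0:4,r1:1,r2:3,r3:Add1
cycle 5: CDB Add2=9; issue MUL r2<-Mul2 // r0:4,r1:1,r2:Mul2,r3:Add1
cycle 6: issue SUB r1<-Add2 // r0:4,r1:Add2,r2:Mul2,r3:Add1
cycle 7: stall // r0:4,r1:Add2,r2:Mul2,r3:Add1
cycle 8: stall // r0:4,r1:Add2,r2:Mul2,r3:Add1

STATUS = TAG Add2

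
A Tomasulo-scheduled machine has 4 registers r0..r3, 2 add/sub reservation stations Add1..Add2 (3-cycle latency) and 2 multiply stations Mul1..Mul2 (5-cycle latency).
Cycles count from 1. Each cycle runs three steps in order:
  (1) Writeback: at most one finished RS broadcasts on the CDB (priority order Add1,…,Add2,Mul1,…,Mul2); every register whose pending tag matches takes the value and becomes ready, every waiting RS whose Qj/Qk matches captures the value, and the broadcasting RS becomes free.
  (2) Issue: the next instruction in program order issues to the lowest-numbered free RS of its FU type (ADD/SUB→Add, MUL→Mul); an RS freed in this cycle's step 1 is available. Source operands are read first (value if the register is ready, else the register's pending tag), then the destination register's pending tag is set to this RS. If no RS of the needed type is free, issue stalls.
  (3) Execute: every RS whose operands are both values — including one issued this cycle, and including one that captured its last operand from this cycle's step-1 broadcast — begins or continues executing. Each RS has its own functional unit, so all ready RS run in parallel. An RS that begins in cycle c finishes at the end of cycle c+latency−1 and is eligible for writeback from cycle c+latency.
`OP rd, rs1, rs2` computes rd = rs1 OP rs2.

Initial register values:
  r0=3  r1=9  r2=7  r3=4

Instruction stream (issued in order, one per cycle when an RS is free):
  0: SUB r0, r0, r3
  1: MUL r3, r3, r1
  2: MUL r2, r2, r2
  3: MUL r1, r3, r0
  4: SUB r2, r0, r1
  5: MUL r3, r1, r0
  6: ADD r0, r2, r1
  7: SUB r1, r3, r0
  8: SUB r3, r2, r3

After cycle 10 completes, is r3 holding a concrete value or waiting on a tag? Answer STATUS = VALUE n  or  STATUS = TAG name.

STATUS = TAG Mul2

c1: issue SUB r0<-Add1 | r0:Add1,r1:9,r2:7,r3:4
c2: issue MUL r3<-Mul1 | r0:Add1,r1:9,r2:7,r3:Mul1
c3: issue MUL r2<-Mul2 | r0:Add1,r1:9,r2:Mul2,r3:Mul1
c4: CDB Add1=-1; stall | r0:-1,r1:9,r2:Mul2,r3:Mul1
c5: stall | r0:-1,r1:9,r2:Mul2,r3:Mul1
c6: stall | r0:-1,r1:9,r2:Mul2,r3:Mul1
c7: CDB Mul1=36; issue MUL r1<-Mul1 | r0:-1,r1:Mul1,r2:Mul2,r3:36
c8: CDB Mul2=49; issue SUB r2<-Add1 | r0:-1,r1:Mul1,r2:Add1,r3:36
c9: issue MUL r3<-Mul2 | r0:-1,r1:Mul1,r2:Add1,r3:Mul2
c10: issue ADD r0<-Add2 | r0:Add2,r1:Mul1,r2:Add1,r3:Mul2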